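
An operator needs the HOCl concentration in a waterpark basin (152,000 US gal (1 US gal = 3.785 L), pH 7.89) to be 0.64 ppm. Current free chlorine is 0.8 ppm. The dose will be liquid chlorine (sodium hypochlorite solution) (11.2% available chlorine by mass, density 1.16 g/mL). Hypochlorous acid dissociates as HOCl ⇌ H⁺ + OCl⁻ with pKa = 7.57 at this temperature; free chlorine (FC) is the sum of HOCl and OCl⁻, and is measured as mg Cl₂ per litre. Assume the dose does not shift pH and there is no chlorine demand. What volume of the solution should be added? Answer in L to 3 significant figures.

5.21 L

Volume: 152,000 US gal × 3.785 L/gal = 575,320 L.
[OCl⁻]/[HOCl] = 10^(pH − pKa) = 10^(7.89 − 7.57) = 2.089; fraction as HOCl = 1/(1 + 2.089) = 0.3237.
Free chlorine required for 0.64 ppm HOCl: 0.64 / 0.3237 = 1.977 ppm.
FC to add: 1.977 − 0.8 = 1.177 mg/L as Cl₂.
Cl₂ equivalent: 1.177 mg/L × 575,320 L = 677.2 g.
Product at 11.2% available Cl: 677.2 / 0.112 = 6047 g.
Volume: 6047 g ÷ 1.16 g/mL = 5213 mL.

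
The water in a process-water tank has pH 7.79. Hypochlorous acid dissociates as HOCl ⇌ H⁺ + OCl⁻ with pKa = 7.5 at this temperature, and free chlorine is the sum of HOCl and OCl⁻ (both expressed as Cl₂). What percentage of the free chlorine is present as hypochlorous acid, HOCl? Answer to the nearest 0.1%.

33.9%

[OCl⁻]/[HOCl] = 10^(pH − pKa) = 10^(7.79 − 7.5) = 10^0.29 = 1.95.
Fraction as HOCl = 1 / (1 + 1.95) = 0.339.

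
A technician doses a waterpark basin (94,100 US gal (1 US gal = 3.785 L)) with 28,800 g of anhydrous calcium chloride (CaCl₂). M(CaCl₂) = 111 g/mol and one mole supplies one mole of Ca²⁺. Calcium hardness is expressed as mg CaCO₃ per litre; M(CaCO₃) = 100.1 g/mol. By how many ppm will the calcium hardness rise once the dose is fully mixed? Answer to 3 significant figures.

Volume: 94,100 US gal × 3.785 L/gal = 356,168 L.
Moles of Ca²⁺: 28,800 g ÷ 111 g/mol = 259.5 mol.
As CaCO₃: 259.5 mol × 100.1 g/mol = 25,970 g.
Rise: 25,970 g / 356,168 L × 1000 = 72.92 mg/L.

72.9 ppm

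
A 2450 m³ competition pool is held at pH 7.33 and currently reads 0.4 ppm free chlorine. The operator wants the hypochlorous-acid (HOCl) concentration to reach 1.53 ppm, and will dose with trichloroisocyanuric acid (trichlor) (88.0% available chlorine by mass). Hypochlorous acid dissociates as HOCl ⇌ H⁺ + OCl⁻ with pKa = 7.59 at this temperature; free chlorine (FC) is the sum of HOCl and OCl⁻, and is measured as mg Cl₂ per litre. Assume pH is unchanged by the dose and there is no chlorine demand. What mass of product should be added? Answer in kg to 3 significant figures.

5.49 kg

Volume: 2450 m³ = 2,450,000 L.
[OCl⁻]/[HOCl] = 10^(pH − pKa) = 10^(7.33 − 7.59) = 0.5495; fraction as HOCl = 1/(1 + 0.5495) = 0.6454.
Free chlorine required for 1.53 ppm HOCl: 1.53 / 0.6454 = 2.371 ppm.
FC to add: 2.371 − 0.4 = 1.971 mg/L as Cl₂.
Cl₂ equivalent: 1.971 mg/L × 2,450,000 L = 4828 g.
Product at 88.0% available Cl: 4828 / 0.88 = 5487 g.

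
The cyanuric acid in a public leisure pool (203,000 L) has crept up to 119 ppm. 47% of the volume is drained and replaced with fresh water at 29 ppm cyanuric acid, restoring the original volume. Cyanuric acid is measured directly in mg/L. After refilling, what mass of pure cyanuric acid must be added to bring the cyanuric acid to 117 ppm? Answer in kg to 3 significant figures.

8.18 kg

After draining 47% and refilling: 119 × 0.53 + 29 × 0.47 = 76.7 ppm.
Deficit to target: 117 − 76.7 = 40.3 mg/L.
Mass: 40.3 mg/L × 203,000 L = 8181 g cyanuric acid.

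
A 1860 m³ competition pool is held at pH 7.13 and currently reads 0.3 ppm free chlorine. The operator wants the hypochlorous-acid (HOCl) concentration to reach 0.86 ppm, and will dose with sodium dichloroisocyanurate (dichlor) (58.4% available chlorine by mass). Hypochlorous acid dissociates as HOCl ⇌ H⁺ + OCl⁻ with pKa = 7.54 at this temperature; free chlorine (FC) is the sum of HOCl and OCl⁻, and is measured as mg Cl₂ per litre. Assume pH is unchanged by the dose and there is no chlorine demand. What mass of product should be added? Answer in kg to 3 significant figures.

Volume: 1860 m³ = 1,860,000 L.
[OCl⁻]/[HOCl] = 10^(pH − pKa) = 10^(7.13 − 7.54) = 0.389; fraction as HOCl = 1/(1 + 0.389) = 0.7199.
Free chlorine required for 0.86 ppm HOCl: 0.86 / 0.7199 = 1.195 ppm.
FC to add: 1.195 − 0.3 = 0.8946 mg/L as Cl₂.
Cl₂ equivalent: 0.8946 mg/L × 1,860,000 L = 1664 g.
Product at 58.4% available Cl: 1664 / 0.584 = 2849 g.

2.85 kg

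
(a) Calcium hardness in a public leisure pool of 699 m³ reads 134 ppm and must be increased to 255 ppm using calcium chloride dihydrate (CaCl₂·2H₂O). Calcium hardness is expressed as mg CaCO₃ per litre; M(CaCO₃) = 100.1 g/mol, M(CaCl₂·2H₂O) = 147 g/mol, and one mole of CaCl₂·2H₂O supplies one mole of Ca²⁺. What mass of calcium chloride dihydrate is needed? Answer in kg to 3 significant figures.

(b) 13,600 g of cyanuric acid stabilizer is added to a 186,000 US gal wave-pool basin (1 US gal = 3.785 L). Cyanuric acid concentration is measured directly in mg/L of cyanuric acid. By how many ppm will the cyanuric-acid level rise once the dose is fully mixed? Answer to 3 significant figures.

(a) 124 kg; (b) 19.3 ppm

(a) Volume: 699 m³ = 699,000 L.
(a) Hardness to add: (255 − 134) = 121 mg/L as CaCO₃ × 699,000 L = 84,580 g as CaCO₃.
(a) Moles of Ca²⁺ (1 mol Ca²⁺ ≡ 1 mol CaCO₃): 84,580 / 100.1 g/mol = 844.9 mol.
(a) Mass of CaCl₂·2H₂O: 844.9 × 147 = 124,200 g.

(b) Volume: 186,000 US gal × 3.785 L/gal = 704,010 L.
(b) Rise: 13,600 g / 704,010 L × 1000 = 19.32 mg/L.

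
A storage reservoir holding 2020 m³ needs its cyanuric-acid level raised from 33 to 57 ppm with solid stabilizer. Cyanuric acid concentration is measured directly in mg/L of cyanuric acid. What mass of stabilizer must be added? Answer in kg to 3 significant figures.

48.5 kg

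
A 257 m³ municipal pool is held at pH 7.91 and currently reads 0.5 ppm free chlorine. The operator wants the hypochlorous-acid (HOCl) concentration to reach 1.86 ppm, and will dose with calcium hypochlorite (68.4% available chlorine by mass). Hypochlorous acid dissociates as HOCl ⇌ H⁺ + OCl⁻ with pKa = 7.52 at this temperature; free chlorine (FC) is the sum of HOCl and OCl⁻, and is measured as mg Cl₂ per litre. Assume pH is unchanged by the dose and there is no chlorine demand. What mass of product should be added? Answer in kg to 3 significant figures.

2.23 kg

Volume: 257 m³ = 257,000 L.
[OCl⁻]/[HOCl] = 10^(pH − pKa) = 10^(7.91 − 7.52) = 2.455; fraction as HOCl = 1/(1 + 2.455) = 0.2895.
Free chlorine required for 1.86 ppm HOCl: 1.86 / 0.2895 = 6.426 ppm.
FC to add: 6.426 − 0.5 = 5.926 mg/L as Cl₂.
Cl₂ equivalent: 5.926 mg/L × 257,000 L = 1523 g.
Product at 68.4% available Cl: 1523 / 0.684 = 2226 g.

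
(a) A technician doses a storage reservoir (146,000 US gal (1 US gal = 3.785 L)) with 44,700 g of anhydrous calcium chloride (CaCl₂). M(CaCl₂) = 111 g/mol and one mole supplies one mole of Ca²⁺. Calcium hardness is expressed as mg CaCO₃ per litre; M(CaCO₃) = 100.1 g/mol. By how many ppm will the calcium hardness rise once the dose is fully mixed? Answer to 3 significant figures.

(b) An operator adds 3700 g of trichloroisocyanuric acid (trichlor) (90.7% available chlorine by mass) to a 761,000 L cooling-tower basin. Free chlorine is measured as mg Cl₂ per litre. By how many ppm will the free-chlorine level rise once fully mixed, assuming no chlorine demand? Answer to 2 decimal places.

(a) 72.9 ppm; (b) 4.41 ppm

(a) Volume: 146,000 US gal × 3.785 L/gal = 552,610 L.
(a) Moles of Ca²⁺: 44,700 g ÷ 111 g/mol = 402.7 mol.
(a) As CaCO₃: 402.7 mol × 100.1 g/mol = 40,310 g.
(a) Rise: 40,310 g / 552,610 L × 1000 = 72.95 mg/L.

(b) Available chlorine delivered: 3700 g × 0.907 = 3356 g as Cl₂.
(b) Concentration rise: 3356 g / 761,000 L = 4.41 mg/L = 4.41 ppm.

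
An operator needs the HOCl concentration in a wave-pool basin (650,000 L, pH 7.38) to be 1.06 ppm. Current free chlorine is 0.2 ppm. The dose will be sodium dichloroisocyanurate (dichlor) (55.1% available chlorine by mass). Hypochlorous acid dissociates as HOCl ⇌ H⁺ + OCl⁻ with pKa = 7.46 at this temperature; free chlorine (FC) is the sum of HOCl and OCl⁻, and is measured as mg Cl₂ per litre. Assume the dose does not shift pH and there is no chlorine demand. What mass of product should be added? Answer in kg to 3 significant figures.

2.05 kg

[OCl⁻]/[HOCl] = 10^(pH − pKa) = 10^(7.38 − 7.46) = 0.8318; fraction as HOCl = 1/(1 + 0.8318) = 0.5459.
Free chlorine required for 1.06 ppm HOCl: 1.06 / 0.5459 = 1.942 ppm.
FC to add: 1.942 − 0.2 = 1.742 mg/L as Cl₂.
Cl₂ equivalent: 1.742 mg/L × 650,000 L = 1132 g.
Product at 55.1% available Cl: 1132 / 0.551 = 2055 g.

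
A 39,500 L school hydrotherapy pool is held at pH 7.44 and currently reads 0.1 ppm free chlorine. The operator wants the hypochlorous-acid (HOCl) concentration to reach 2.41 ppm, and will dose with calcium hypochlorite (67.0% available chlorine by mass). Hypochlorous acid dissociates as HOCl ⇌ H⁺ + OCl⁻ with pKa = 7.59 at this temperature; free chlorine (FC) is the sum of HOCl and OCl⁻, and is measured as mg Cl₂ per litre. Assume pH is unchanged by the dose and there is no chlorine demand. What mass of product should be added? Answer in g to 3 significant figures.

237 g

[OCl⁻]/[HOCl] = 10^(pH − pKa) = 10^(7.44 − 7.59) = 0.7079; fraction as HOCl = 1/(1 + 0.7079) = 0.5855.
Free chlorine required for 2.41 ppm HOCl: 2.41 / 0.5855 = 4.116 ppm.
FC to add: 4.116 − 0.1 = 4.016 mg/L as Cl₂.
Cl₂ equivalent: 4.016 mg/L × 39,500 L = 158.6 g.
Product at 67.0% available Cl: 158.6 / 0.67 = 236.8 g.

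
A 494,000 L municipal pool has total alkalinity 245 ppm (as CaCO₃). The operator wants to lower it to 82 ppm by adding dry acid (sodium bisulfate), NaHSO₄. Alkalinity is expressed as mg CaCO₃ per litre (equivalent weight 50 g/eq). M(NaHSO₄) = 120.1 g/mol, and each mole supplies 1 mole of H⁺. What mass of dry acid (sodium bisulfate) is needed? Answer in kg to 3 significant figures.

Alkalinity to neutralize: (245 − 82) = 163 mg/L as CaCO₃ × 494,000 L = 80,520 g as CaCO₃.
Equivalents of H⁺ required: 80,520 ÷ 50 g/eq = 1610 eq = 1610 mol NaHSO₄.
Mass of NaHSO₄: 1610 × 120.1 = 193,400 g.

193 kg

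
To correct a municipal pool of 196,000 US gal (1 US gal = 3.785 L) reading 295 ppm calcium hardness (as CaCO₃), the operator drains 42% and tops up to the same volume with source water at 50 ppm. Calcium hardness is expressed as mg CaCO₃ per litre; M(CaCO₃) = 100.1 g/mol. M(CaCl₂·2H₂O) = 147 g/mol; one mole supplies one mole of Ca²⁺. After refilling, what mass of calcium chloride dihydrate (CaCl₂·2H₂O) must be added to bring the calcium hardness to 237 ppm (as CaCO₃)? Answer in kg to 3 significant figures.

48.9 kg

Volume: 196,000 US gal × 3.785 L/gal = 741,860 L.
After draining 42% and refilling: 295 × 0.58 + 50 × 0.42 = 192.1 ppm.
Deficit to target: 237 − 192.1 = 44.9 mg/L.
As CaCO₃: 44.9 mg/L × 741,860 L = 33,310 g; ÷ 100.1 = 332.8 mol Ca²⁺.
Mass: 332.8 × 147 = 48,920 g.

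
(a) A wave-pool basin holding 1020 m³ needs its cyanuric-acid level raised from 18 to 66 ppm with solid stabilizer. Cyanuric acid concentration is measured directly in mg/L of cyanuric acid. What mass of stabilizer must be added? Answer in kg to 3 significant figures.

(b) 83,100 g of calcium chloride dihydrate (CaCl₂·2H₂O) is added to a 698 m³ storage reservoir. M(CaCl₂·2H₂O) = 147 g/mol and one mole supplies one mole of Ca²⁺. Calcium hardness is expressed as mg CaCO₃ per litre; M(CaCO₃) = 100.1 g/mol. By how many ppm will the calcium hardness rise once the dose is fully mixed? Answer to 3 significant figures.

(a) 49.0 kg; (b) 81.1 ppm

(a) Volume: 1020 m³ = 1,020,000 L.
(a) CYA to add: (66 − 18) = 48 mg/L × 1,020,000 L = 48,960 g cyanuric acid.

(b) Volume: 698 m³ = 698,000 L.
(b) Moles of Ca²⁺: 83,100 g ÷ 147 g/mol = 565.3 mol.
(b) As CaCO₃: 565.3 mol × 100.1 g/mol = 56,590 g.
(b) Rise: 56,590 g / 698,000 L × 1000 = 81.07 mg/L.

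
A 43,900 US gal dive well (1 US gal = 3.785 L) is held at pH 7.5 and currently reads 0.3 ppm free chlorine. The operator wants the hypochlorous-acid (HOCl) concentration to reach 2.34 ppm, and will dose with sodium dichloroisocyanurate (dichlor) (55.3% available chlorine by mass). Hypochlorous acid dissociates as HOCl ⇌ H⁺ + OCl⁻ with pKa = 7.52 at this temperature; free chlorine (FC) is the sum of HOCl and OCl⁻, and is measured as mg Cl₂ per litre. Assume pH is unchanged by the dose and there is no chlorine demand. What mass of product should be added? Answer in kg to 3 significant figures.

1.28 kg

Volume: 43,900 US gal × 3.785 L/gal = 166,162 L.
[OCl⁻]/[HOCl] = 10^(pH − pKa) = 10^(7.5 − 7.52) = 0.955; fraction as HOCl = 1/(1 + 0.955) = 0.5115.
Free chlorine required for 2.34 ppm HOCl: 2.34 / 0.5115 = 4.575 ppm.
FC to add: 4.575 − 0.3 = 4.275 mg/L as Cl₂.
Cl₂ equivalent: 4.275 mg/L × 166,162 L = 710.3 g.
Product at 55.3% available Cl: 710.3 / 0.553 = 1284 g.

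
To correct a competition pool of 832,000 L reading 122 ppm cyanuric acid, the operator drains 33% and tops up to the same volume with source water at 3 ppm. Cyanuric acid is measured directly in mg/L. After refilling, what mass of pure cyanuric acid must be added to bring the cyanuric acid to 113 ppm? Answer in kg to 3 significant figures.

25.2 kg

After draining 33% and refilling: 122 × 0.67 + 3 × 0.33 = 82.73 ppm.
Deficit to target: 113 − 82.73 = 30.27 mg/L.
Mass: 30.27 mg/L × 832,000 L = 25,180 g cyanuric acid.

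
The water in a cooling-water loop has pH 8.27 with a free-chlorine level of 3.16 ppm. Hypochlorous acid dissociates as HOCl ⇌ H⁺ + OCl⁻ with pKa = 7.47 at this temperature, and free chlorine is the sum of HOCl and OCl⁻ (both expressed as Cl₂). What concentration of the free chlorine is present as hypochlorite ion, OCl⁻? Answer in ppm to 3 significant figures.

2.73 ppm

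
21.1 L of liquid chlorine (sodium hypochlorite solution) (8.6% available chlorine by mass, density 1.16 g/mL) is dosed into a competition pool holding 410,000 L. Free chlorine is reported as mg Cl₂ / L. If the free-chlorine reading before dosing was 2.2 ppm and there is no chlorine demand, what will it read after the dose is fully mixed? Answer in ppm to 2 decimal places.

7.33 ppm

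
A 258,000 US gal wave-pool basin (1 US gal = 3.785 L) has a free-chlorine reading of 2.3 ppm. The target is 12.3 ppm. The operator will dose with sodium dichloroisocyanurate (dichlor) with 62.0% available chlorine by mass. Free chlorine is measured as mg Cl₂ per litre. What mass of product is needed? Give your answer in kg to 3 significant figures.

15.8 kg

Volume: 258,000 US gal × 3.785 L/gal = 976,530 L.
Chlorine deficit: 12.3 − 2.3 = 10 ppm = 10 mg/L as Cl₂.
Cl₂ equivalent needed: 10 mg/L × 976,530 L = 9,765,000 mg = 9765 g.
Product at 62.0% available chlorine: 9765 / 0.62 = 15,750 g.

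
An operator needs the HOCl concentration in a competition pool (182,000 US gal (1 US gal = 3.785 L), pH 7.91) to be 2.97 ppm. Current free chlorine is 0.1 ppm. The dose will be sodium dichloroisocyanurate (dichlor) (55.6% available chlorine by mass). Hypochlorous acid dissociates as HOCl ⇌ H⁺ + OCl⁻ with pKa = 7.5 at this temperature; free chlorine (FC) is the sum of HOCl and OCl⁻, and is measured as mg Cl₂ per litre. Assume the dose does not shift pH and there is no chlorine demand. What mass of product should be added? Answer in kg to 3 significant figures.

Volume: 182,000 US gal × 3.785 L/gal = 688,870 L.
[OCl⁻]/[HOCl] = 10^(pH − pKa) = 10^(7.91 − 7.5) = 2.57; fraction as HOCl = 1/(1 + 2.57) = 0.2801.
Free chlorine required for 2.97 ppm HOCl: 2.97 / 0.2801 = 10.6 ppm.
FC to add: 10.6 − 0.1 = 10.5 mg/L as Cl₂.
Cl₂ equivalent: 10.5 mg/L × 688,870 L = 7236 g.
Product at 55.6% available Cl: 7236 / 0.556 = 13,010 g.

13.0 kg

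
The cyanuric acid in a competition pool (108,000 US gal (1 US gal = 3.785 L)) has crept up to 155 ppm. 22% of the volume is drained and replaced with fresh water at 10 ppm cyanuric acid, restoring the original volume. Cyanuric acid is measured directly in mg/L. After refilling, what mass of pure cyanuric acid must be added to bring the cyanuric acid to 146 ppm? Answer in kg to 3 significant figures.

9.36 kg

Volume: 108,000 US gal × 3.785 L/gal = 408,780 L.
After draining 22% and refilling: 155 × 0.78 + 10 × 0.22 = 123.1 ppm.
Deficit to target: 146 − 123.1 = 22.9 mg/L.
Mass: 22.9 mg/L × 408,780 L = 9361 g cyanuric acid.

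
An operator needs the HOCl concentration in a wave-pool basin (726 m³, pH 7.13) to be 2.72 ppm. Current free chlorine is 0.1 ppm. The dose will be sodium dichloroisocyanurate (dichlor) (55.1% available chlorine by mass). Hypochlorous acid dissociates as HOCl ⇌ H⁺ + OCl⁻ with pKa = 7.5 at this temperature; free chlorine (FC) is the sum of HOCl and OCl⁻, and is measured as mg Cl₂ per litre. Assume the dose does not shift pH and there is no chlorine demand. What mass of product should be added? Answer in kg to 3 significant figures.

4.98 kg

Volume: 726 m³ = 726,000 L.
[OCl⁻]/[HOCl] = 10^(pH − pKa) = 10^(7.13 − 7.5) = 0.4266; fraction as HOCl = 1/(1 + 0.4266) = 0.701.
Free chlorine required for 2.72 ppm HOCl: 2.72 / 0.701 = 3.88 ppm.
FC to add: 3.88 − 0.1 = 3.78 mg/L as Cl₂.
Cl₂ equivalent: 3.78 mg/L × 726,000 L = 2744 g.
Product at 55.1% available Cl: 2744 / 0.551 = 4981 g.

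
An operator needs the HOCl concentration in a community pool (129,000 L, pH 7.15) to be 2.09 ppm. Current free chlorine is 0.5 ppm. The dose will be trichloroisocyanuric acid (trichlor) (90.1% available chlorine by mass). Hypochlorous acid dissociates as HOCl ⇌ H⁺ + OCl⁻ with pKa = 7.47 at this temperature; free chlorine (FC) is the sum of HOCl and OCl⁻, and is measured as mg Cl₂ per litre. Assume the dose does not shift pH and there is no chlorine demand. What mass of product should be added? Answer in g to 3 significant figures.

371 g

[OCl⁻]/[HOCl] = 10^(pH − pKa) = 10^(7.15 − 7.47) = 0.4786; fraction as HOCl = 1/(1 + 0.4786) = 0.6763.
Free chlorine required for 2.09 ppm HOCl: 2.09 / 0.6763 = 3.09 ppm.
FC to add: 3.09 − 0.5 = 2.59 mg/L as Cl₂.
Cl₂ equivalent: 2.59 mg/L × 129,000 L = 334.2 g.
Product at 90.1% available Cl: 334.2 / 0.901 = 370.9 g.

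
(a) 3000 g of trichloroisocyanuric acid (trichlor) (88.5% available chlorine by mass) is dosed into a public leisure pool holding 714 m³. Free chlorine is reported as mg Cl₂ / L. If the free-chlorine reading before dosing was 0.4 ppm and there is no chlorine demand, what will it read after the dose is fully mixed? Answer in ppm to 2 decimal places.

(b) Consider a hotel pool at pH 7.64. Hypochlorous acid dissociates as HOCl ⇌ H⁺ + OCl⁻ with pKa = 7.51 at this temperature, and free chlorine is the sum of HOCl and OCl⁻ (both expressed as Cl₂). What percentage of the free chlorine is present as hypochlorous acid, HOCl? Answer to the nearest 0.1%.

(a) 4.12 ppm; (b) 42.6%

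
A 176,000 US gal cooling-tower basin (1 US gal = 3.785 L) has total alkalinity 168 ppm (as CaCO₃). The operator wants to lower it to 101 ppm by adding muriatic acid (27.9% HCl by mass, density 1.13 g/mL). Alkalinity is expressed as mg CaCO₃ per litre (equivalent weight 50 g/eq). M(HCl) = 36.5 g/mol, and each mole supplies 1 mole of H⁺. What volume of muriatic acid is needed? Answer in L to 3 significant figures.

103 L

Volume: 176,000 US gal × 3.785 L/gal = 666,160 L.
Alkalinity to neutralize: (168 − 101) = 67 mg/L as CaCO₃ × 666,160 L = 44,630 g as CaCO₃.
Equivalents of H⁺ required: 44,630 ÷ 50 g/eq = 892.7 eq = 892.7 mol HCl.
Mass of HCl: 892.7 × 36.5 = 32,580 g.
Mass of 27.9% solution: 32,580 / 0.279 = 116,800 g.
Volume: 116,800 g ÷ 1.13 g/mL = 103,300 mL.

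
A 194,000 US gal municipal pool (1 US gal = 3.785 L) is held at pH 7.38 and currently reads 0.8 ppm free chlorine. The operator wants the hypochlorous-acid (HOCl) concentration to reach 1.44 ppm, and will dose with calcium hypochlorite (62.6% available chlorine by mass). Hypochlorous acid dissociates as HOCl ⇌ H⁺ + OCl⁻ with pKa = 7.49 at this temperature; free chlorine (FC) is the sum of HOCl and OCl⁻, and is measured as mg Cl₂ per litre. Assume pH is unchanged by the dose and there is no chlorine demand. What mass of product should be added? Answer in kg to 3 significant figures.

Volume: 194,000 US gal × 3.785 L/gal = 734,290 L.
[OCl⁻]/[HOCl] = 10^(pH − pKa) = 10^(7.38 − 7.49) = 0.7762; fraction as HOCl = 1/(1 + 0.7762) = 0.563.
Free chlorine required for 1.44 ppm HOCl: 1.44 / 0.563 = 2.558 ppm.
FC to add: 2.558 − 0.8 = 1.758 mg/L as Cl₂.
Cl₂ equivalent: 1.758 mg/L × 734,290 L = 1291 g.
Product at 62.6% available Cl: 1291 / 0.626 = 2062 g.

2.06 kg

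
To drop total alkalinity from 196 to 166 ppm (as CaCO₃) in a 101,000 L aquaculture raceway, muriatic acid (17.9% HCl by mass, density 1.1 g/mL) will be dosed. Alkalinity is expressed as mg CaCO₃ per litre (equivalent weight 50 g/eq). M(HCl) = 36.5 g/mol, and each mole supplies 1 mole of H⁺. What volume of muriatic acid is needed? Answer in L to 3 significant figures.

11.2 L

Alkalinity to neutralize: (196 − 166) = 30 mg/L as CaCO₃ × 101,000 L = 3030 g as CaCO₃.
Equivalents of H⁺ required: 3030 ÷ 50 g/eq = 60.6 eq = 60.6 mol HCl.
Mass of HCl: 60.6 × 36.5 = 2212 g.
Mass of 17.9% solution: 2212 / 0.179 = 12,360 g.
Volume: 12,360 g ÷ 1.1 g/mL = 11,230 mL.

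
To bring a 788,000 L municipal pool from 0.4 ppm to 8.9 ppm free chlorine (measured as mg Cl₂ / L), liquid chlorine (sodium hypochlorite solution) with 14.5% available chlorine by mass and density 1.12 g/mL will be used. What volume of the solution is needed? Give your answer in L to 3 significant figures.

Chlorine deficit: 8.9 − 0.4 = 8.5 ppm = 8.5 mg/L as Cl₂.
Cl₂ equivalent needed: 8.5 mg/L × 788,000 L = 6,698,000 mg = 6698 g.
Product at 14.5% available chlorine: 6698 / 0.145 = 46,190 g.
Volume at density 1.12 g/mL: 46,190 g ÷ 1.12 g/mL = 41,240 mL.

41.2 L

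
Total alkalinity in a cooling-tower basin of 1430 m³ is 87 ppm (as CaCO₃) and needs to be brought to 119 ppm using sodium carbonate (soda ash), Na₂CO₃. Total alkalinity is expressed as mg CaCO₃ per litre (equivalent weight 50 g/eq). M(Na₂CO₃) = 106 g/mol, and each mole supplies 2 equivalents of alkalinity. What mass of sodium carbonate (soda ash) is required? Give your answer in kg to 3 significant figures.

48.5 kg

Volume: 1430 m³ = 1,430,000 L.
Alkalinity to add: (119 − 87) = 32 mg/L as CaCO₃ × 1,430,000 L = 45,760 g as CaCO₃.
Equivalents: 45,760 g ÷ 50 g/eq = 915.2 eq.
Each mole of Na₂CO₃ supplies 2 eq, so 915.2 / 2 = 457.6 mol.
Mass: 457.6 mol × 106 g/mol = 48,510 g.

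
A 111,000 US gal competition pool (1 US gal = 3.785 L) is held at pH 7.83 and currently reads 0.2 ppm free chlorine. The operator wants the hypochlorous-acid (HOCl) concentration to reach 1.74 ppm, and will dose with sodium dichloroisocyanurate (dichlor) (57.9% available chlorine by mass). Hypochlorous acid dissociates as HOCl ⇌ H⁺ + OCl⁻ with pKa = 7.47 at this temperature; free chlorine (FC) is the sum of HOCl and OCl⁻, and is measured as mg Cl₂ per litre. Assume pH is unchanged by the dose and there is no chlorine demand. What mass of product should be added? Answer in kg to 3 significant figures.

Volume: 111,000 US gal × 3.785 L/gal = 420,135 L.
[OCl⁻]/[HOCl] = 10^(pH − pKa) = 10^(7.83 − 7.47) = 2.291; fraction as HOCl = 1/(1 + 2.291) = 0.3039.
Free chlorine required for 1.74 ppm HOCl: 1.74 / 0.3039 = 5.726 ppm.
FC to add: 5.726 − 0.2 = 5.526 mg/L as Cl₂.
Cl₂ equivalent: 5.526 mg/L × 420,135 L = 2322 g.
Product at 57.9% available Cl: 2322 / 0.579 = 4010 g.

4.01 kg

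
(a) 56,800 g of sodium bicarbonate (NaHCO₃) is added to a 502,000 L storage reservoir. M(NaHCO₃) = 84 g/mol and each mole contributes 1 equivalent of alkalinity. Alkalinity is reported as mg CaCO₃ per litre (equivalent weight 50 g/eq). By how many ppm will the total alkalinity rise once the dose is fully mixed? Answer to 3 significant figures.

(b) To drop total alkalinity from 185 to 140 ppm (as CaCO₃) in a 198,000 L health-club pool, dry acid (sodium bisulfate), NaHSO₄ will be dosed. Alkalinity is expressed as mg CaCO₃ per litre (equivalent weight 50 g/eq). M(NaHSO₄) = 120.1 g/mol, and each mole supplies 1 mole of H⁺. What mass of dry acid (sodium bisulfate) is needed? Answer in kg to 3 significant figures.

(a) 67.3 ppm; (b) 21.4 kg

(a) Moles of NaHCO₃: 56,800 g ÷ 84 g/mol = 676.2 mol → 676.2 eq of alkalinity.
(a) As CaCO₃: 676.2 eq × 50 g/eq = 33,810 g.
(a) Rise: 33,810 g / 502,000 L × 1000 = 67.35 mg/L.

(b) Alkalinity to neutralize: (185 − 140) = 45 mg/L as CaCO₃ × 198,000 L = 8910 g as CaCO₃.
(b) Equivalents of H⁺ required: 8910 ÷ 50 g/eq = 178.2 eq = 178.2 mol NaHSO₄.
(b) Mass of NaHSO₄: 178.2 × 120.1 = 21,400 g.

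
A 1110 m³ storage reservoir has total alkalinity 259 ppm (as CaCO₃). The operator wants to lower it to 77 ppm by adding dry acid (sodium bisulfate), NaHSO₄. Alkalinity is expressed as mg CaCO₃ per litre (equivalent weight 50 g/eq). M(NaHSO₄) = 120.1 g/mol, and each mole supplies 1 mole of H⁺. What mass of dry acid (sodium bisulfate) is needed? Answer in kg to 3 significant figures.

485 kg

Volume: 1110 m³ = 1,110,000 L.
Alkalinity to neutralize: (259 − 77) = 182 mg/L as CaCO₃ × 1,110,000 L = 202,000 g as CaCO₃.
Equivalents of H⁺ required: 202,000 ÷ 50 g/eq = 4040 eq = 4040 mol NaHSO₄.
Mass of NaHSO₄: 4040 × 120.1 = 485,300 g.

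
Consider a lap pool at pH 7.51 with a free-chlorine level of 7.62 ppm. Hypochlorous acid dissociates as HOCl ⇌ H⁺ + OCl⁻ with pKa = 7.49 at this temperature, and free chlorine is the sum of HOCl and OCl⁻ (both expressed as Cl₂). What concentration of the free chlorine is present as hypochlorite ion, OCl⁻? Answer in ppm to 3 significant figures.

[OCl⁻]/[HOCl] = 10^(pH − pKa) = 10^(7.51 − 7.49) = 10^0.02 = 1.047.
Fraction as HOCl = 1 / (1 + 1.047) = 0.4885.
OCl⁻ = (1 − 0.4885) × 7.62 ppm = 3.898 ppm.

3.90 ppm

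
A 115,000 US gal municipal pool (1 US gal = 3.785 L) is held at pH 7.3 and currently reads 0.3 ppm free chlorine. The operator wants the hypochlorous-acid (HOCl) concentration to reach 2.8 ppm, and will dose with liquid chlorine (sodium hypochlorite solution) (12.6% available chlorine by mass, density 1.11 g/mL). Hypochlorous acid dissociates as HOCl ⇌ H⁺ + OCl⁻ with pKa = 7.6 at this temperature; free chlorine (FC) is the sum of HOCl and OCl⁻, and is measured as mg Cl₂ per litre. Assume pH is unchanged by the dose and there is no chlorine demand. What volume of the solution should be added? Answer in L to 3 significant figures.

12.1 L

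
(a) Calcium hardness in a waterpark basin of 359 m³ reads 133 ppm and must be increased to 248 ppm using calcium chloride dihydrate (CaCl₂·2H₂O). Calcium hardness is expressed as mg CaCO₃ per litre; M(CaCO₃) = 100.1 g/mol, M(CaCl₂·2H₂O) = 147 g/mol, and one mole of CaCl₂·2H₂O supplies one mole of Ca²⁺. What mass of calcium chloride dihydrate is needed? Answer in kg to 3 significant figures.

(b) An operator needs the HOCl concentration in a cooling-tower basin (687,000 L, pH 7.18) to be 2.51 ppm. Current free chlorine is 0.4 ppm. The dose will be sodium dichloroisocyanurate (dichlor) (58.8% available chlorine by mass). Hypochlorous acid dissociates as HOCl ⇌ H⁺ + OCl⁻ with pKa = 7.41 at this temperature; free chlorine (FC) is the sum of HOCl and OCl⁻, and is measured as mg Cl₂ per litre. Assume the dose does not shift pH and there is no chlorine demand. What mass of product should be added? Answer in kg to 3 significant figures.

(a) Volume: 359 m³ = 359,000 L.
(a) Hardness to add: (248 − 133) = 115 mg/L as CaCO₃ × 359,000 L = 41,280 g as CaCO₃.
(a) Moles of Ca²⁺ (1 mol Ca²⁺ ≡ 1 mol CaCO₃): 41,280 / 100.1 g/mol = 412.4 mol.
(a) Mass of CaCl₂·2H₂O: 412.4 × 147 = 60,630 g.

(b) [OCl⁻]/[HOCl] = 10^(pH − pKa) = 10^(7.18 − 7.41) = 0.5888; fraction as HOCl = 1/(1 + 0.5888) = 0.6294.
(b) Free chlorine required for 2.51 ppm HOCl: 2.51 / 0.6294 = 3.988 ppm.
(b) FC to add: 3.988 − 0.4 = 3.588 mg/L as Cl₂.
(b) Cl₂ equivalent: 3.588 mg/L × 687,000 L = 2465 g.
(b) Product at 58.8% available Cl: 2465 / 0.588 = 4192 g.

(a) 60.6 kg; (b) 4.19 kg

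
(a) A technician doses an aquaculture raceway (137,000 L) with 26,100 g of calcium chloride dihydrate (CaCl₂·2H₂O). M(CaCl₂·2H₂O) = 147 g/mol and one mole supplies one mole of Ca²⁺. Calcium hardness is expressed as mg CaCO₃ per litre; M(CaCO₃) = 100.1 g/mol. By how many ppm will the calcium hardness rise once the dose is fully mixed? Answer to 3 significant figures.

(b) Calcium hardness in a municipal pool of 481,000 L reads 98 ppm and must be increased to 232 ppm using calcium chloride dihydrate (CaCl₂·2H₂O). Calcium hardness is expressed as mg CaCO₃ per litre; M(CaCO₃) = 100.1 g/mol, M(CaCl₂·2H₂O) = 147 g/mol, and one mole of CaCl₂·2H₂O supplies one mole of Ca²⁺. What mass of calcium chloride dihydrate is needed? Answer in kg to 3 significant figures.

(a) Moles of Ca²⁺: 26,100 g ÷ 147 g/mol = 177.6 mol.
(a) As CaCO₃: 177.6 mol × 100.1 g/mol = 17,770 g.
(a) Rise: 17,770 g / 137,000 L × 1000 = 129.7 mg/L.

(b) Hardness to add: (232 − 98) = 134 mg/L as CaCO₃ × 481,000 L = 64,450 g as CaCO₃.
(b) Moles of Ca²⁺ (1 mol Ca²⁺ ≡ 1 mol CaCO₃): 64,450 / 100.1 g/mol = 643.9 mol.
(b) Mass of CaCl₂·2H₂O: 643.9 × 147 = 94,650 g.

(a) 130 ppm; (b) 94.7 kg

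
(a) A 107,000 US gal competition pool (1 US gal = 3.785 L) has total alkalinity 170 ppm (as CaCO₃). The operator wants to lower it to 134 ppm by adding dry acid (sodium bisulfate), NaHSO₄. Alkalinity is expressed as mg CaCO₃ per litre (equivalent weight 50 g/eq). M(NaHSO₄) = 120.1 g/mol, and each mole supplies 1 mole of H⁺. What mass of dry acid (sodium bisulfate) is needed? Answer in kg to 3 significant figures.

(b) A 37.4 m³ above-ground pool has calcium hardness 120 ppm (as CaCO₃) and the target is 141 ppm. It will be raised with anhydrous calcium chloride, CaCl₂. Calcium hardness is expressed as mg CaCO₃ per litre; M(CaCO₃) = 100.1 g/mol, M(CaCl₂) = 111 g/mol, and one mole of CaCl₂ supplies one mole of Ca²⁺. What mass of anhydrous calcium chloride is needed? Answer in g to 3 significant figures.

(a) Volume: 107,000 US gal × 3.785 L/gal = 404,995 L.
(a) Alkalinity to neutralize: (170 − 134) = 36 mg/L as CaCO₃ × 404,995 L = 14,580 g as CaCO₃.
(a) Equivalents of H⁺ required: 14,580 ÷ 50 g/eq = 291.6 eq = 291.6 mol NaHSO₄.
(a) Mass of NaHSO₄: 291.6 × 120.1 = 35,020 g.

(b) Volume: 37.4 m³ = 37,400 L.
(b) Hardness to add: (141 − 120) = 21 mg/L as CaCO₃ × 37,400 L = 785.4 g as CaCO₃.
(b) Moles of Ca²⁺ (1 mol Ca²⁺ ≡ 1 mol CaCO₃): 785.4 / 100.1 g/mol = 7.846 mol.
(b) Mass of CaCl₂: 7.846 × 111 = 870.9 g.

(a) 35.0 kg; (b) 871 g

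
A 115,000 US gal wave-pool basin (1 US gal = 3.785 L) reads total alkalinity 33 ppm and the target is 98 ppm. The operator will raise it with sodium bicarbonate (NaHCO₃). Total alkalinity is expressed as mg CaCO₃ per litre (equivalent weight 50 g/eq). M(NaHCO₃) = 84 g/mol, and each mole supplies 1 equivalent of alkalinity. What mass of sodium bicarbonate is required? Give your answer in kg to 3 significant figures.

Volume: 115,000 US gal × 3.785 L/gal = 435,275 L.
Alkalinity to add: (98 − 33) = 65 mg/L as CaCO₃ × 435,275 L = 28,290 g as CaCO₃.
Equivalents: 28,290 g ÷ 50 g/eq = 565.9 eq.
NaHCO₃ supplies 1 eq per mole → 565.9 mol.
Mass: 565.9 mol × 84 g/mol = 47,530 g.

47.5 kg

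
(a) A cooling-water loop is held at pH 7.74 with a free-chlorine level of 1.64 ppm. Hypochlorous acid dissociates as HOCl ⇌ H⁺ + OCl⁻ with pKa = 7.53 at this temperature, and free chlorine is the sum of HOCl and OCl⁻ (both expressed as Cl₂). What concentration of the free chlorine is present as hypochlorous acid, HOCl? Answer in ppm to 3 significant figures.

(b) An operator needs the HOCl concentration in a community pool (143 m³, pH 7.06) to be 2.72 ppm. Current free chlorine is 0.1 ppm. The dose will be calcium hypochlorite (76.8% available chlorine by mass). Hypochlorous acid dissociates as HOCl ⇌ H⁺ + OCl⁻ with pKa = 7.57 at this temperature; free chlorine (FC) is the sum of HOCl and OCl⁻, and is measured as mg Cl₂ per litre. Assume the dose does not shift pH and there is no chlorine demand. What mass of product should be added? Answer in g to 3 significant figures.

(a) [OCl⁻]/[HOCl] = 10^(pH − pKa) = 10^(7.74 − 7.53) = 10^0.21 = 1.622.
(a) Fraction as HOCl = 1 / (1 + 1.622) = 0.3814.
(a) HOCl = 0.3814 × 1.64 ppm = 0.6255 ppm.

(b) Volume: 143 m³ = 143,000 L.
(b) [OCl⁻]/[HOCl] = 10^(pH − pKa) = 10^(7.06 − 7.57) = 0.309; fraction as HOCl = 1/(1 + 0.309) = 0.7639.
(b) Free chlorine required for 2.72 ppm HOCl: 2.72 / 0.7639 = 3.561 ppm.
(b) FC to add: 3.561 − 0.1 = 3.461 mg/L as Cl₂.
(b) Cl₂ equivalent: 3.461 mg/L × 143,000 L = 494.9 g.
(b) Product at 76.8% available Cl: 494.9 / 0.768 = 644.3 g.

(a) 0.626 ppm; (b) 644 g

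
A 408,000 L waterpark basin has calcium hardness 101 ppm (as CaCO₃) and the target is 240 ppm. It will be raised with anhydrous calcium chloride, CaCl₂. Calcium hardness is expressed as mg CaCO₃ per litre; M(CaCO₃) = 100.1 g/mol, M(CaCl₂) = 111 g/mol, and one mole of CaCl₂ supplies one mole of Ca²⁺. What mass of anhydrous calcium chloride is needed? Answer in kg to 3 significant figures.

62.9 kg

Hardness to add: (240 − 101) = 139 mg/L as CaCO₃ × 408,000 L = 56,710 g as CaCO₃.
Moles of Ca²⁺ (1 mol Ca²⁺ ≡ 1 mol CaCO₃): 56,710 / 100.1 g/mol = 566.6 mol.
Mass of CaCl₂: 566.6 × 111 = 62,890 g.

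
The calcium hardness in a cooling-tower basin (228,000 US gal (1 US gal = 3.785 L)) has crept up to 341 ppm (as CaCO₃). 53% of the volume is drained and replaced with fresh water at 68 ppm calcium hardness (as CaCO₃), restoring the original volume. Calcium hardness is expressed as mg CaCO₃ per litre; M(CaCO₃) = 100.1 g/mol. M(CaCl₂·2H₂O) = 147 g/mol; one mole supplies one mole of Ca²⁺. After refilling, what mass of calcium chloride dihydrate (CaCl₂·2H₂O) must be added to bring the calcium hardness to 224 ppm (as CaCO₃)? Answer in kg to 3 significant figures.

35.1 kg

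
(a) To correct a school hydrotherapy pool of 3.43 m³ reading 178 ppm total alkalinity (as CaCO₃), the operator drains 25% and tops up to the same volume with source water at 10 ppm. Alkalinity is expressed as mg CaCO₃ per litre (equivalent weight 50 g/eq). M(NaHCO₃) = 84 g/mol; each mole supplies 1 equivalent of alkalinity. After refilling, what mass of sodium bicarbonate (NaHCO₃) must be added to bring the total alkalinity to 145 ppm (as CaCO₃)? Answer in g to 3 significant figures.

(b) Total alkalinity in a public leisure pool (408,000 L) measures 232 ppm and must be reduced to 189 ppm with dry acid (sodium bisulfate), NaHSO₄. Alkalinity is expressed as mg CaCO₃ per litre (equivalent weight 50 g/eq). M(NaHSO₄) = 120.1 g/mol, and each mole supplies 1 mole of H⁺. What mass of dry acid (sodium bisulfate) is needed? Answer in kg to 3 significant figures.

(a) 51.9 g; (b) 42.1 kg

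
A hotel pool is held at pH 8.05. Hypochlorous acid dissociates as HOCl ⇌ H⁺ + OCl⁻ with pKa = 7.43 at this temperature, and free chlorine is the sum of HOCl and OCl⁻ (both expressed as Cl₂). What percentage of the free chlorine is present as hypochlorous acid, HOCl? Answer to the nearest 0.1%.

19.3%

[OCl⁻]/[HOCl] = 10^(pH − pKa) = 10^(8.05 − 7.43) = 10^0.62 = 4.169.
Fraction as HOCl = 1 / (1 + 4.169) = 0.1935.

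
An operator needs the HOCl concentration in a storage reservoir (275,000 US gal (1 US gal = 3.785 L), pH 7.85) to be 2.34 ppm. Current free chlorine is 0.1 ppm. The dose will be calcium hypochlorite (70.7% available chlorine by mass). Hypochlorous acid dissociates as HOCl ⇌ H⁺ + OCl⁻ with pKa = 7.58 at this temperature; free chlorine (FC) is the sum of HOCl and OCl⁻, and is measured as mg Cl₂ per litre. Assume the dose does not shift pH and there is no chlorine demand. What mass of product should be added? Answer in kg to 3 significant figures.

9.71 kg

Volume: 275,000 US gal × 3.785 L/gal = 1,040,875 L.
[OCl⁻]/[HOCl] = 10^(pH − pKa) = 10^(7.85 − 7.58) = 1.862; fraction as HOCl = 1/(1 + 1.862) = 0.3494.
Free chlorine required for 2.34 ppm HOCl: 2.34 / 0.3494 = 6.697 ppm.
FC to add: 6.697 − 0.1 = 6.597 mg/L as Cl₂.
Cl₂ equivalent: 6.597 mg/L × 1,040,875 L = 6867 g.
Product at 70.7% available Cl: 6867 / 0.707 = 9713 g.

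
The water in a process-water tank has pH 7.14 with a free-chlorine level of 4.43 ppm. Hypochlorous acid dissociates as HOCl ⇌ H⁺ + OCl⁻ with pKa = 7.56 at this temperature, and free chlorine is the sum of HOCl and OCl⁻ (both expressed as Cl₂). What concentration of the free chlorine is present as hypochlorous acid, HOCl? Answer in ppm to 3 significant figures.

3.21 ppm

[OCl⁻]/[HOCl] = 10^(pH − pKa) = 10^(7.14 − 7.56) = 10^-0.42 = 0.3802.
Fraction as HOCl = 1 / (1 + 0.3802) = 0.7245.
HOCl = 0.7245 × 4.43 ppm = 3.21 ppm.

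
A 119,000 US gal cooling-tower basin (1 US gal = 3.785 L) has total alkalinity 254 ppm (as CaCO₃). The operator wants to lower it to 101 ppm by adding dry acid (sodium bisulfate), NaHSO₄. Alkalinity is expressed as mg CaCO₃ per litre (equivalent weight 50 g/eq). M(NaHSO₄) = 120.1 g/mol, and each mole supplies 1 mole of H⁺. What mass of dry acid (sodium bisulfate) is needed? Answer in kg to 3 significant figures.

166 kg

Volume: 119,000 US gal × 3.785 L/gal = 450,415 L.
Alkalinity to neutralize: (254 − 101) = 153 mg/L as CaCO₃ × 450,415 L = 68,910 g as CaCO₃.
Equivalents of H⁺ required: 68,910 ÷ 50 g/eq = 1378 eq = 1378 mol NaHSO₄.
Mass of NaHSO₄: 1378 × 120.1 = 165,500 g.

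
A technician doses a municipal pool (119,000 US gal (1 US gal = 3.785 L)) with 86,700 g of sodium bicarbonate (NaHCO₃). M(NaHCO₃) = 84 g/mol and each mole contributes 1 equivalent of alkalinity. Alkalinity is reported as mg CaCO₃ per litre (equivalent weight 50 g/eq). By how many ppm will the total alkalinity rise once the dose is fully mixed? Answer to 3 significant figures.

Volume: 119,000 US gal × 3.785 L/gal = 450,415 L.
Moles of NaHCO₃: 86,700 g ÷ 84 g/mol = 1032 mol → 1032 eq of alkalinity.
As CaCO₃: 1032 eq × 50 g/eq = 51,610 g.
Rise: 51,610 g / 450,415 L × 1000 = 114.6 mg/L.

115 ppm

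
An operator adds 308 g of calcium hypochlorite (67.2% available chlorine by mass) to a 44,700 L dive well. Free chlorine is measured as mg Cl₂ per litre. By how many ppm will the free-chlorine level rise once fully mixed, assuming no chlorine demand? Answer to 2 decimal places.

4.63 ppm

Available chlorine delivered: 308 g × 0.672 = 207 g as Cl₂.
Concentration rise: 207 g / 44,700 L = 4.63 mg/L = 4.63 ppm.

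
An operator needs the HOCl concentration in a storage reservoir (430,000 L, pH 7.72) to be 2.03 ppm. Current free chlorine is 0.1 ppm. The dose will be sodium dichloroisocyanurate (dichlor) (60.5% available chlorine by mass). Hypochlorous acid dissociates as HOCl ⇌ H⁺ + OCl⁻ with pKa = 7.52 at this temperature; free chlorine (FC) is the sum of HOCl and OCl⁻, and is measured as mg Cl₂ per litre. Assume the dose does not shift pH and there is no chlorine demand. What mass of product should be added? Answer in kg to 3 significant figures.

3.66 kg

[OCl⁻]/[HOCl] = 10^(pH − pKa) = 10^(7.72 − 7.52) = 1.585; fraction as HOCl = 1/(1 + 1.585) = 0.3869.
Free chlorine required for 2.03 ppm HOCl: 2.03 / 0.3869 = 5.247 ppm.
FC to add: 5.247 − 0.1 = 5.147 mg/L as Cl₂.
Cl₂ equivalent: 5.147 mg/L × 430,000 L = 2213 g.
Product at 60.5% available Cl: 2213 / 0.605 = 3658 g.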